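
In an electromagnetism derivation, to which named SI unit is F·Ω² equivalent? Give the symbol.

F = kg⁻¹·m⁻²·s⁴·A².
Ω = kg·m²·s⁻³·A⁻².
So Ω² = kg²·m⁴·s⁻⁶·A⁻⁴.
Combining: F·Ω² = (kg⁻¹·m⁻²·s⁴·A²) · (kg²·m⁴·s⁻⁶·A⁻⁴) = kg·m²·s⁻²·A⁻².
kg·m²·s⁻²·A⁻² is the base-SI form of the henry.

H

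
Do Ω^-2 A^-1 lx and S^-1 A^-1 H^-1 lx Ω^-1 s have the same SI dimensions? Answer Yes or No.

Left side:
  Ω = V/A (resistance = voltage per current),
      = kg·m²·s⁻³·A⁻².
  So Ω⁻² = kg⁻²·m⁻⁴·s⁶·A⁴.
  lx = lm/m² (illuminance = luminous flux per area),
      = m⁻²·cd.
  Combining: Ω⁻²·A⁻¹·lx = (kg⁻²·m⁻⁴·s⁶·A⁴) · A⁻¹ · (m⁻²·cd) = kg⁻²·m⁻⁶·s⁶·A³·cd.
Right side:
  S = 1/Ω (conductance is reciprocal resistance),
      = kg⁻¹·m⁻²·s³·A².
  So S⁻¹ = kg·m²·s⁻³·A⁻².
  H = Wb/A (inductance = flux per current),
      = kg·m²·s⁻²·A⁻².
  So H⁻¹ = kg⁻¹·m⁻²·s²·A².
  lx = lm/m² (illuminance = luminous flux per area),
      = m⁻²·cd.
  Ω = V/A (resistance = voltage per current),
      = kg·m²·s⁻³·A⁻².
  So Ω⁻¹ = kg⁻¹·m⁻²·s³·A².
  Combining: S⁻¹·A⁻¹·H⁻¹·lx·Ω⁻¹·s = (kg·m²·s⁻³·A⁻²) · A⁻¹ · (kg⁻¹·m⁻²·s²·A²) · (m⁻²·cd) · (kg⁻¹·m⁻²·s³·A²) · s = kg⁻¹·m⁻⁴·s³·A·cd.
Left is kg⁻²·m⁻⁶·s⁶·A³·cd; right is kg⁻¹·m⁻⁴·s³·A·cd — different.

No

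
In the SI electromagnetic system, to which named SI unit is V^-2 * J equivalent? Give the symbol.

V = W/A (potential = power per current),
    = kg·m²·s⁻³·A⁻¹.
So V⁻² = kg⁻²·m⁻⁴·s⁶·A².
J = N·m (work = force × distance),
    = kg·m²·s⁻².
Combining: V⁻²·J = (kg⁻²·m⁻⁴·s⁶·A²) · (kg·m²·s⁻²) = kg⁻¹·m⁻²·s⁴·A².
kg⁻¹·m⁻²·s⁴·A² is the base-SI form of the farad.

F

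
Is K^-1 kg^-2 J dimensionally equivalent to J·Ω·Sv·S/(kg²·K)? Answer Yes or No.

No

Left side:
  J = N·m (work = force × distance),
      = kg·m²·s⁻².
  Combining: K⁻¹·kg⁻²·J = K⁻¹ · kg⁻² · (kg·m²·s⁻²) = kg⁻¹·m²·s⁻²·K⁻¹.
Right side:
  J = kg·m²·s⁻².
  Ω = kg·m²·s⁻³·A⁻².
  Sv = m²·s⁻².
  S = kg⁻¹·m⁻²·s³·A².
  Combining: J·kg⁻²·Ω·Sv·S·K⁻¹ = (kg·m²·s⁻²) · kg⁻² · (kg·m²·s⁻³·A⁻²) · (m²·s⁻²) · (kg⁻¹·m⁻²·s³·A²) · K⁻¹ = kg⁻¹·m⁴·s⁻⁴·K⁻¹.
Left is kg⁻¹·m²·s⁻²·K⁻¹; right is kg⁻¹·m⁴·s⁻⁴·K⁻¹ — different.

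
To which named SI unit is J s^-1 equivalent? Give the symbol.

W

J = kg·m²·s⁻².
Combining: J·s⁻¹ = (kg·m²·s⁻²) · s⁻¹ = kg·m²·s⁻³.
kg·m²·s⁻³ is the base-SI form of the watt.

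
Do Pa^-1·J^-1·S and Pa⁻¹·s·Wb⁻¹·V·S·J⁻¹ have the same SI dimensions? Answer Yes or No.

Yes

Left side:
  Pa = N/m² (pressure = force per area),
      = kg·m⁻¹·s⁻².
  So Pa⁻¹ = kg⁻¹·m·s².
  J = N·m (work = force × distance),
      = kg·m²·s⁻².
  So J⁻¹ = kg⁻¹·m⁻²·s².
  S = 1/Ω (conductance is reciprocal resistance),
      = kg⁻¹·m⁻²·s³·A².
  Combining: Pa⁻¹·J⁻¹·S = (kg⁻¹·m·s²) · (kg⁻¹·m⁻²·s²) · (kg⁻¹·m⁻²·s³·A²) = kg⁻³·m⁻³·s⁷·A².
Right side:
  Pa = N/m² (pressure = force per area),
      = kg·m⁻¹·s⁻².
  So Pa⁻¹ = kg⁻¹·m·s².
  Wb = V·s (flux: a volt is a weber per second),
      = kg·m²·s⁻²·A⁻¹.
  So Wb⁻¹ = kg⁻¹·m⁻²·s²·A.
  V = W/A (potential = power per current),
      = kg·m²·s⁻³·A⁻¹.
  S = 1/Ω (conductance is reciprocal resistance),
      = kg⁻¹·m⁻²·s³·A².
  J = N·m (work = force × distance),
      = kg·m²·s⁻².
  So J⁻¹ = kg⁻¹·m⁻²·s².
  Combining: Pa⁻¹·s·Wb⁻¹·V·S·J⁻¹ = (kg⁻¹·m·s²) · s · (kg⁻¹·m⁻²·s²·A) · (kg·m²·s⁻³·A⁻¹) · (kg⁻¹·m⁻²·s³·A²) · (kg⁻¹·m⁻²·s²) = kg⁻³·m⁻³·s⁷·A².
Both reduce to kg⁻³·m⁻³·s⁷·A².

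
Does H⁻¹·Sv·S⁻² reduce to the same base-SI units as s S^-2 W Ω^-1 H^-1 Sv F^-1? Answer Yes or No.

No

Left side:
  H = Wb/A (inductance = flux per current),
      = kg·m²·s⁻²·A⁻².
  So H⁻¹ = kg⁻¹·m⁻²·s²·A².
  Sv = J/kg (equivalent dose = energy per mass),
      = m²·s⁻².
  S = 1/Ω (conductance is reciprocal resistance),
      = kg⁻¹·m⁻²·s³·A².
  So S⁻² = kg²·m⁴·s⁻⁶·A⁻⁴.
  Combining: H⁻¹·Sv·S⁻² = (kg⁻¹·m⁻²·s²·A²) · (m²·s⁻²) · (kg²·m⁴·s⁻⁶·A⁻⁴) = kg·m⁴·s⁻⁶·A⁻².
Right side:
  S = kg⁻¹·m⁻²·s³·A².
  So S⁻² = kg²·m⁴·s⁻⁶·A⁻⁴.
  W = kg·m²·s⁻³.
  Ω = kg·m²·s⁻³·A⁻².
  So Ω⁻¹ = kg⁻¹·m⁻²·s³·A².
  H = kg·m²·s⁻²·A⁻².
  So H⁻¹ = kg⁻¹·m⁻²·s²·A².
  Sv = m²·s⁻².
  F = kg⁻¹·m⁻²·s⁴·A².
  So F⁻¹ = kg·m²·s⁻⁴·A⁻².
  Combining: s·S⁻²·W·Ω⁻¹·H⁻¹·Sv·F⁻¹ = s · (kg²·m⁴·s⁻⁶·A⁻⁴) · (kg·m²·s⁻³) · (kg⁻¹·m⁻²·s³·A²) · (kg⁻¹·m⁻²·s²·A²) · (m²·s⁻²) · (kg·m²·s⁻⁴·A⁻²) = kg²·m⁶·s⁻⁹·A⁻².
Left is kg·m⁴·s⁻⁶·A⁻²; right is kg²·m⁶·s⁻⁹·A⁻² — different.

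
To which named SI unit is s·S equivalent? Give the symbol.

S = kg⁻¹·m⁻²·s³·A².
Combining: s·S = s · (kg⁻¹·m⁻²·s³·A²) = kg⁻¹·m⁻²·s⁴·A².
kg⁻¹·m⁻²·s⁴·A² is the base-SI form of the farad.

F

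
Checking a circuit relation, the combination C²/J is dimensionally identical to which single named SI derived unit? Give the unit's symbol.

F

C = A·s = s·A (charge = current × time).
So C² = s²·A².
J = N·m (work = force × distance),
    = kg·m²·s⁻².
So J⁻¹ = kg⁻¹·m⁻²·s².
Combining: C²·J⁻¹ = (s²·A²) · (kg⁻¹·m⁻²·s²) = kg⁻¹·m⁻²·s⁴·A².
kg⁻¹·m⁻²·s⁴·A² is the base-SI form of the farad.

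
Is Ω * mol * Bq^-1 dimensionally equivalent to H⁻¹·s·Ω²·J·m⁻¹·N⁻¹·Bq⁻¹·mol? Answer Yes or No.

Left side:
  Ω = V/A (resistance = voltage per current),
      = kg·m²·s⁻³·A⁻².
  Bq = 1/s = s⁻¹ (activity is decays per second).
  So Bq⁻¹ = s.
  Combining: Ω·mol·Bq⁻¹ = (kg·m²·s⁻³·A⁻²) · mol · s = kg·m²·s⁻²·A⁻²·mol.
Right side:
  H = Wb/A (inductance = flux per current),
      = kg·m²·s⁻²·A⁻².
  So H⁻¹ = kg⁻¹·m⁻²·s²·A².
  Ω = V/A (resistance = voltage per current),
      = kg·m²·s⁻³·A⁻².
  So Ω² = kg²·m⁴·s⁻⁶·A⁻⁴.
  J = N·m (work = force × distance),
      = kg·m²·s⁻².
  N = kg·m/s² = kg·m·s⁻² (force = mass × acceleration).
  So N⁻¹ = kg⁻¹·m⁻¹·s².
  Bq = 1/s = s⁻¹ (activity is decays per second).
  So Bq⁻¹ = s.
  Combining: H⁻¹·s·Ω²·J·m⁻¹·N⁻¹·Bq⁻¹·mol = (kg⁻¹·m⁻²·s²·A²) · s · (kg²·m⁴·s⁻⁶·A⁻⁴) · (kg·m²·s⁻²) · m⁻¹ · (kg⁻¹·m⁻¹·s²) · s · mol = kg·m²·s⁻²·A⁻²·mol.
Both reduce to kg·m²·s⁻²·A⁻²·mol.

Yes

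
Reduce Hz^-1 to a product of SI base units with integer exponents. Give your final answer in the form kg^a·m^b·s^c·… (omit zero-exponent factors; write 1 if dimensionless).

Hz = s⁻¹.
So Hz⁻¹ = s.

s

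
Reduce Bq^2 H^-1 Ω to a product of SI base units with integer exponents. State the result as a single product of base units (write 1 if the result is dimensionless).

Bq = s⁻¹.
So Bq² = s⁻².
H = kg·m²·s⁻²·A⁻².
So H⁻¹ = kg⁻¹·m⁻²·s²·A².
Ω = kg·m²·s⁻³·A⁻².
Combining: Bq²·H⁻¹·Ω = s⁻² · (kg⁻¹·m⁻²·s²·A²) · (kg·m²·s⁻³·A⁻²) = s⁻³.

s⁻³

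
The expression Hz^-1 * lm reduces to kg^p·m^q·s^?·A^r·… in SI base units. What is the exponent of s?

Hz = s⁻¹.
So Hz⁻¹ = s.
lm = cd.
Combining: Hz⁻¹·lm = s · cd = s·cd.
The exponent of s is 1.

1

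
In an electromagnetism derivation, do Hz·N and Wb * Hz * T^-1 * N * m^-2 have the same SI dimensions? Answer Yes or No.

Left side:
  Hz = 1/s = s⁻¹ (frequency is cycles per second).
  N = kg·m/s² = kg·m·s⁻² (force = mass × acceleration).
  Combining: Hz·N = s⁻¹ · (kg·m·s⁻²) = kg·m·s⁻³.
Right side:
  Wb = kg·m²·s⁻²·A⁻¹.
  Hz = s⁻¹.
  T = kg·s⁻²·A⁻¹.
  So T⁻¹ = kg⁻¹·s²·A.
  N = kg·m·s⁻².
  Combining: Wb·Hz·T⁻¹·N·m⁻² = (kg·m²·s⁻²·A⁻¹) · s⁻¹ · (kg⁻¹·s²·A) · (kg·m·s⁻²) · m⁻² = kg·m·s⁻³.
Both reduce to kg·m·s⁻³.

Yes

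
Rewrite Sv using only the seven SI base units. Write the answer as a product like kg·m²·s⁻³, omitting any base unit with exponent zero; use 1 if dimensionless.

Sv = J/kg (equivalent dose = energy per mass),
    = m²·s⁻².

m²·s⁻²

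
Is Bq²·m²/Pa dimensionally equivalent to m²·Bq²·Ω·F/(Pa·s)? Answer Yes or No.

Left side:
  Pa = kg·m⁻¹·s⁻².
  So Pa⁻¹ = kg⁻¹·m·s².
  Bq = s⁻¹.
  So Bq² = s⁻².
  Combining: Pa⁻¹·Bq²·m² = (kg⁻¹·m·s²) · s⁻² · m² = kg⁻¹·m³.
Right side:
  Pa = N/m² (pressure = force per area),
      = kg·m⁻¹·s⁻².
  So Pa⁻¹ = kg⁻¹·m·s².
  Bq = 1/s = s⁻¹ (activity is decays per second).
  So Bq² = s⁻².
  Ω = V/A (resistance = voltage per current),
      = kg·m²·s⁻³·A⁻².
  F = C/V (capacitance = charge per voltage),
      = A·s/(kg·m²·s⁻³·A⁻¹) (substituting C and V),
      = kg⁻¹·m⁻²·s⁴·A².
  Combining: Pa⁻¹·m²·Bq²·s⁻¹·Ω·F = (kg⁻¹·m·s²) · m² · s⁻² · s⁻¹ · (kg·m²·s⁻³·A⁻²) · (kg⁻¹·m⁻²·s⁴·A²) = kg⁻¹·m³.
Both reduce to kg⁻¹·m³.

Yes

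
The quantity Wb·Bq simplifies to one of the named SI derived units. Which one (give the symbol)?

V

Wb = V·s (flux: a volt is a weber per second),
    = kg·m²·s⁻²·A⁻¹.
Bq = 1/s = s⁻¹ (activity is decays per second).
Combining: Wb·Bq = (kg·m²·s⁻²·A⁻¹) · s⁻¹ = kg·m²·s⁻³·A⁻¹.
kg·m²·s⁻³·A⁻¹ is the base-SI form of the volt.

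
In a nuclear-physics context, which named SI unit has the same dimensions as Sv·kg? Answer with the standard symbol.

Sv = J/kg (equivalent dose = energy per mass),
    = m²·s⁻².
Combining: Sv·kg = (m²·s⁻²) · kg = kg·m²·s⁻².
kg·m²·s⁻² is the base-SI form of the joule.

J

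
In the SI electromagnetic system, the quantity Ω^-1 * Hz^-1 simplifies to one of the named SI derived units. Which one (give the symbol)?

F

Ω = V/A (resistance = voltage per current),
    = kg·m²·s⁻³·A⁻².
So Ω⁻¹ = kg⁻¹·m⁻²·s³·A².
Hz = 1/s = s⁻¹ (frequency is cycles per second).
So Hz⁻¹ = s.
Combining: Ω⁻¹·Hz⁻¹ = (kg⁻¹·m⁻²·s³·A²) · s = kg⁻¹·m⁻²·s⁴·A².
kg⁻¹·m⁻²·s⁴·A² is the base-SI form of the farad.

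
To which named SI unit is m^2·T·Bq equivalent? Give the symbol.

V

T = Wb/m² (flux density = flux per area),
    = kg·s⁻²·A⁻¹.
Bq = 1/s = s⁻¹ (activity is decays per second).
Combining: m²·T·Bq = m² · (kg·s⁻²·A⁻¹) · s⁻¹ = kg·m²·s⁻³·A⁻¹.
kg·m²·s⁻³·A⁻¹ is the base-SI form of the volt.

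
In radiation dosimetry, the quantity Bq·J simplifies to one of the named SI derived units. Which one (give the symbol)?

Bq = s⁻¹.
J = kg·m²·s⁻².
Combining: Bq·J = s⁻¹ · (kg·m²·s⁻²) = kg·m²·s⁻³.
kg·m²·s⁻³ is the base-SI form of the watt.

W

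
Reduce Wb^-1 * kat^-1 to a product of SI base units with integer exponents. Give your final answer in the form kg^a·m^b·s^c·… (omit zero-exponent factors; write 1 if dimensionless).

kg⁻¹·m⁻²·s³·A·mol⁻¹

Wb = kg·m²·s⁻²·A⁻¹.
So Wb⁻¹ = kg⁻¹·m⁻²·s²·A.
kat = s⁻¹·mol.
So kat⁻¹ = s·mol⁻¹.
Combining: Wb⁻¹·kat⁻¹ = (kg⁻¹·m⁻²·s²·A) · (s·mol⁻¹) = kg⁻¹·m⁻²·s³·A·mol⁻¹.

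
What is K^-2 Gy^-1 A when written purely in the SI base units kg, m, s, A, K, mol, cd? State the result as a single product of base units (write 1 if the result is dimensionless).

m⁻²·s²·A·K⁻²

Gy = J/kg (absorbed dose = energy per mass),
    = m²·s⁻².
So Gy⁻¹ = m⁻²·s².
Combining: K⁻²·Gy⁻¹·A = K⁻² · (m⁻²·s²) · A = m⁻²·s²·A·K⁻².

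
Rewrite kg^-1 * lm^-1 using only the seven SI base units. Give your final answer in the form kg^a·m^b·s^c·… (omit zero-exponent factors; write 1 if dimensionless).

kg⁻¹·cd⁻¹

lm = cd·sr = cd (luminous flux; sr is dimensionless).
So lm⁻¹ = cd⁻¹.
Combining: kg⁻¹·lm⁻¹ = kg⁻¹ · cd⁻¹ = kg⁻¹·cd⁻¹.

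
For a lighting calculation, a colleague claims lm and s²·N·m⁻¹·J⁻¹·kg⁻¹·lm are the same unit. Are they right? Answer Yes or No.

No

Left side:
  lm = cd·sr = cd (luminous flux; sr is dimensionless).
Right side:
  N = kg·m·s⁻².
  J = kg·m²·s⁻².
  So J⁻¹ = kg⁻¹·m⁻²·s².
  lm = cd.
  Combining: s²·N·m⁻¹·J⁻¹·kg⁻¹·lm = s² · (kg·m·s⁻²) · m⁻¹ · (kg⁻¹·m⁻²·s²) · kg⁻¹ · cd = kg⁻¹·m⁻²·s²·cd.
Left is cd; right is kg⁻¹·m⁻²·s²·cd — different.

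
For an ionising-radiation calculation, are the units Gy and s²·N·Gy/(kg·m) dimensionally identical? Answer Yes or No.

Yes

Left side:
  Gy = m²·s⁻².
Right side:
  N = kg·m/s² = kg·m·s⁻² (force = mass × acceleration).
  Gy = J/kg (absorbed dose = energy per mass),
      = m²·s⁻².
  Combining: s²·kg⁻¹·N·m⁻¹·Gy = s² · kg⁻¹ · (kg·m·s⁻²) · m⁻¹ · (m²·s⁻²) = m²·s⁻².
Both reduce to m²·s⁻².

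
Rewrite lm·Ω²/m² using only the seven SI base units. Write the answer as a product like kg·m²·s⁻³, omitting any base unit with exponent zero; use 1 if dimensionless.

lm = cd.
Ω = kg·m²·s⁻³·A⁻².
So Ω² = kg²·m⁴·s⁻⁶·A⁻⁴.
Combining: m⁻²·lm·Ω² = m⁻² · cd · (kg²·m⁴·s⁻⁶·A⁻⁴) = kg²·m²·s⁻⁶·A⁻⁴·cd.

kg²·m²·s⁻⁶·A⁻⁴·cd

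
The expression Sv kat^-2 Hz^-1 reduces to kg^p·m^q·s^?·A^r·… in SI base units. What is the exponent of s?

Sv = m²·s⁻².
kat = s⁻¹·mol.
So kat⁻² = s²·mol⁻².
Hz = s⁻¹.
So Hz⁻¹ = s.
Combining: Sv·kat⁻²·Hz⁻¹ = (m²·s⁻²) · (s²·mol⁻²) · s = m²·s·mol⁻².
The exponent of s is 1.

1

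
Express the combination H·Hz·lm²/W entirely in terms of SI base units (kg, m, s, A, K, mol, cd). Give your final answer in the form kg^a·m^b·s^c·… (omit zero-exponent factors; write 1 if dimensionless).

A⁻²·cd²

H = kg·m²·s⁻²·A⁻².
W = kg·m²·s⁻³.
So W⁻¹ = kg⁻¹·m⁻²·s³.
Hz = s⁻¹.
lm = cd.
So lm² = cd².
Combining: H·W⁻¹·Hz·lm² = (kg·m²·s⁻²·A⁻²) · (kg⁻¹·m⁻²·s³) · s⁻¹ · cd² = A⁻²·cd².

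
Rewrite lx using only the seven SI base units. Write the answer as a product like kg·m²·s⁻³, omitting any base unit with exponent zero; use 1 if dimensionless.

lx = lm/m² (illuminance = luminous flux per area),
    = m⁻²·cd.

m⁻²·cd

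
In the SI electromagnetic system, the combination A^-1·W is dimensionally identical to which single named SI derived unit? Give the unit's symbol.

W = kg·m²·s⁻³.
Combining: A⁻¹·W = A⁻¹ · (kg·m²·s⁻³) = kg·m²·s⁻³·A⁻¹.
kg·m²·s⁻³·A⁻¹ is the base-SI form of the volt.

V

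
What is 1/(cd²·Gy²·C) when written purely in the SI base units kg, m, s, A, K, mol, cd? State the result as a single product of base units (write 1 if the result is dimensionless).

Gy = J/kg (absorbed dose = energy per mass),
    = m²·s⁻².
So Gy⁻² = m⁻⁴·s⁴.
C = A·s = s·A (charge = current × time).
So C⁻¹ = s⁻¹·A⁻¹.
Combining: cd⁻²·Gy⁻²·C⁻¹ = cd⁻² · (m⁻⁴·s⁴) · (s⁻¹·A⁻¹) = m⁻⁴·s³·A⁻¹·cd⁻².

m⁻⁴·s³·A⁻¹·cd⁻²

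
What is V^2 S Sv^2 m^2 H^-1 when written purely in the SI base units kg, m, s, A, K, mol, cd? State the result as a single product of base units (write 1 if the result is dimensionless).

m⁶·s⁻⁵·A²

V = W/A (potential = power per current),
    = kg·m²·s⁻³·A⁻¹.
So V² = kg²·m⁴·s⁻⁶·A⁻².
S = 1/Ω (conductance is reciprocal resistance),
    = kg⁻¹·m⁻²·s³·A².
Sv = J/kg (equivalent dose = energy per mass),
    = m²·s⁻².
So Sv² = m⁴·s⁻⁴.
H = Wb/A (inductance = flux per current),
    = kg·m²·s⁻²·A⁻².
So H⁻¹ = kg⁻¹·m⁻²·s²·A².
Combining: V²·S·Sv²·m²·H⁻¹ = (kg²·m⁴·s⁻⁶·A⁻²) · (kg⁻¹·m⁻²·s³·A²) · (m⁴·s⁻⁴) · m² · (kg⁻¹·m⁻²·s²·A²) = m⁶·s⁻⁵·A².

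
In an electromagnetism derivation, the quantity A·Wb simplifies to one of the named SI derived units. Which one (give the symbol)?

Wb = kg·m²·s⁻²·A⁻¹.
Combining: A·Wb = A · (kg·m²·s⁻²·A⁻¹) = kg·m²·s⁻².
kg·m²·s⁻² is the base-SI form of the joule.

J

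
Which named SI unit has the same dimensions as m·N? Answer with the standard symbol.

J

N = kg·m·s⁻².
Combining: m·N = m · (kg·m·s⁻²) = kg·m²·s⁻².
kg·m²·s⁻² is the base-SI form of the joule.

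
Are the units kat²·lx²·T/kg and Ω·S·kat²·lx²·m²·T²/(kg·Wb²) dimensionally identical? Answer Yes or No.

No

Left side:
  kat = s⁻¹·mol.
  So kat² = s⁻²·mol².
  lx = m⁻²·cd.
  So lx² = m⁻⁴·cd².
  T = kg·s⁻²·A⁻¹.
  Combining: kg⁻¹·kat²·lx²·T = kg⁻¹ · (s⁻²·mol²) · (m⁻⁴·cd²) · (kg·s⁻²·A⁻¹) = m⁻⁴·s⁻⁴·A⁻¹·mol²·cd².
Right side:
  Ω = kg·m²·s⁻³·A⁻².
  S = kg⁻¹·m⁻²·s³·A².
  Wb = kg·m²·s⁻²·A⁻¹.
  So Wb⁻² = kg⁻²·m⁻⁴·s⁴·A².
  kat = s⁻¹·mol.
  So kat² = s⁻²·mol².
  lx = m⁻²·cd.
  So lx² = m⁻⁴·cd².
  T = kg·s⁻²·A⁻¹.
  So T² = kg²·s⁻⁴·A⁻².
  Combining: Ω·S·kg⁻¹·Wb⁻²·kat²·lx²·m²·T² = (kg·m²·s⁻³·A⁻²) · (kg⁻¹·m⁻²·s³·A²) · kg⁻¹ · (kg⁻²·m⁻⁴·s⁴·A²) · (s⁻²·mol²) · (m⁻⁴·cd²) · m² · (kg²·s⁻⁴·A⁻²) = kg⁻¹·m⁻⁶·s⁻²·mol²·cd².
Left is m⁻⁴·s⁻⁴·A⁻¹·mol²·cd²; right is kg⁻¹·m⁻⁶·s⁻²·mol²·cd² — different.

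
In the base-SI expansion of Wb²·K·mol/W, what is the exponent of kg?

Wb = kg·m²·s⁻²·A⁻¹.
So Wb² = kg²·m⁴·s⁻⁴·A⁻².
W = kg·m²·s⁻³.
So W⁻¹ = kg⁻¹·m⁻²·s³.
Combining: Wb²·W⁻¹·K·mol = (kg²·m⁴·s⁻⁴·A⁻²) · (kg⁻¹·m⁻²·s³) · K · mol = kg·m²·s⁻¹·A⁻²·K·mol.
The exponent of kg is 1.

1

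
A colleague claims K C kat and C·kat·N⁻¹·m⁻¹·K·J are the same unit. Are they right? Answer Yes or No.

Left side:
  C = A·s = s·A (charge = current × time).
  kat = mol/s = s⁻¹·mol (catalytic activity).
  Combining: K·C·kat = K · (s·A) · (s⁻¹·mol) = A·K·mol.
Right side:
  C = A·s = s·A (charge = current × time).
  kat = mol/s = s⁻¹·mol (catalytic activity).
  N = kg·m/s² = kg·m·s⁻² (force = mass × acceleration).
  So N⁻¹ = kg⁻¹·m⁻¹·s².
  J = N·m (work = force × distance),
      = kg·m²·s⁻².
  Combining: C·kat·N⁻¹·m⁻¹·K·J = (s·A) · (s⁻¹·mol) · (kg⁻¹·m⁻¹·s²) · m⁻¹ · K · (kg·m²·s⁻²) = A·K·mol.
Both reduce to A·K·mol.

Yes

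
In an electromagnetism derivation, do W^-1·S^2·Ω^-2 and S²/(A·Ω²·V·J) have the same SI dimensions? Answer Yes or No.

No

Left side:
  W = J/s (power = energy per time),
      = kg·m²·s⁻³.
  So W⁻¹ = kg⁻¹·m⁻²·s³.
  S = 1/Ω (conductance is reciprocal resistance),
      = kg⁻¹·m⁻²·s³·A².
  So S² = kg⁻²·m⁻⁴·s⁶·A⁴.
  Ω = V/A (resistance = voltage per current),
      = kg·m²·s⁻³·A⁻².
  So Ω⁻² = kg⁻²·m⁻⁴·s⁶·A⁴.
  Combining: W⁻¹·S²·Ω⁻² = (kg⁻¹·m⁻²·s³) · (kg⁻²·m⁻⁴·s⁶·A⁴) · (kg⁻²·m⁻⁴·s⁶·A⁴) = kg⁻⁵·m⁻¹⁰·s¹⁵·A⁸.
Right side:
  S = kg⁻¹·m⁻²·s³·A².
  So S² = kg⁻²·m⁻⁴·s⁶·A⁴.
  Ω = kg·m²·s⁻³·A⁻².
  So Ω⁻² = kg⁻²·m⁻⁴·s⁶·A⁴.
  V = kg·m²·s⁻³·A⁻¹.
  So V⁻¹ = kg⁻¹·m⁻²·s³·A.
  J = kg·m²·s⁻².
  So J⁻¹ = kg⁻¹·m⁻²·s².
  Combining: S²·A⁻¹·Ω⁻²·V⁻¹·J⁻¹ = (kg⁻²·m⁻⁴·s⁶·A⁴) · A⁻¹ · (kg⁻²·m⁻⁴·s⁶·A⁴) · (kg⁻¹·m⁻²·s³·A) · (kg⁻¹·m⁻²·s²) = kg⁻⁶·m⁻¹²·s¹⁷·A⁸.
Left is kg⁻⁵·m⁻¹⁰·s¹⁵·A⁸; right is kg⁻⁶·m⁻¹²·s¹⁷·A⁸ — different.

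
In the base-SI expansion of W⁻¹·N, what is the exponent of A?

0

W = kg·m²·s⁻³.
So W⁻¹ = kg⁻¹·m⁻²·s³.
N = kg·m·s⁻².
Combining: W⁻¹·N = (kg⁻¹·m⁻²·s³) · (kg·m·s⁻²) = m⁻¹·s.
The exponent of A is 0.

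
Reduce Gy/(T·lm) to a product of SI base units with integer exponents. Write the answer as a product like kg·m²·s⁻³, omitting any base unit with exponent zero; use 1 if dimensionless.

T = Wb/m² (flux density = flux per area),
    = kg·s⁻²·A⁻¹.
So T⁻¹ = kg⁻¹·s²·A.
Gy = J/kg (absorbed dose = energy per mass),
    = m²·s⁻².
lm = cd·sr = cd (luminous flux; sr is dimensionless).
So lm⁻¹ = cd⁻¹.
Combining: T⁻¹·Gy·lm⁻¹ = (kg⁻¹·s²·A) · (m²·s⁻²) · cd⁻¹ = kg⁻¹·m²·A·cd⁻¹.

kg⁻¹·m²·A·cd⁻¹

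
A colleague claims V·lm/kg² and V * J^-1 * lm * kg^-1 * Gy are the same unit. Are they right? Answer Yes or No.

Left side:
  V = kg·m²·s⁻³·A⁻¹.
  lm = cd.
  Combining: V·kg⁻²·lm = (kg·m²·s⁻³·A⁻¹) · kg⁻² · cd = kg⁻¹·m²·s⁻³·A⁻¹·cd.
Right side:
  V = kg·m²·s⁻³·A⁻¹.
  J = kg·m²·s⁻².
  So J⁻¹ = kg⁻¹·m⁻²·s².
  lm = cd.
  Gy = m²·s⁻².
  Combining: V·J⁻¹·lm·kg⁻¹·Gy = (kg·m²·s⁻³·A⁻¹) · (kg⁻¹·m⁻²·s²) · cd · kg⁻¹ · (m²·s⁻²) = kg⁻¹·m²·s⁻³·A⁻¹·cd.
Both reduce to kg⁻¹·m²·s⁻³·A⁻¹·cd.

Yes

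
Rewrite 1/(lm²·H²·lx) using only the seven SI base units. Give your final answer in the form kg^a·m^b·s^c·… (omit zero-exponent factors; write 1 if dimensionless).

kg⁻²·m⁻²·s⁴·A⁴·cd⁻³

lm = cd·sr = cd (luminous flux; sr is dimensionless).
So lm⁻² = cd⁻².
H = Wb/A (inductance = flux per current),
    = kg·m²·s⁻²·A⁻².
So H⁻² = kg⁻²·m⁻⁴·s⁴·A⁴.
lx = lm/m² (illuminance = luminous flux per area),
    = m⁻²·cd.
So lx⁻¹ = m²·cd⁻¹.
Combining: lm⁻²·H⁻²·lx⁻¹ = cd⁻² · (kg⁻²·m⁻⁴·s⁴·A⁴) · (m²·cd⁻¹) = kg⁻²·m⁻²·s⁴·A⁴·cd⁻³.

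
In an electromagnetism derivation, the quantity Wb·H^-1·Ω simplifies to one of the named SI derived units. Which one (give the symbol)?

Wb = kg·m²·s⁻²·A⁻¹.
H = kg·m²·s⁻²·A⁻².
So H⁻¹ = kg⁻¹·m⁻²·s²·A².
Ω = kg·m²·s⁻³·A⁻².
Combining: Wb·H⁻¹·Ω = (kg·m²·s⁻²·A⁻¹) · (kg⁻¹·m⁻²·s²·A²) · (kg·m²·s⁻³·A⁻²) = kg·m²·s⁻³·A⁻¹.
kg·m²·s⁻³·A⁻¹ is the base-SI form of the volt.

V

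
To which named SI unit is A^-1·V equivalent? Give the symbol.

Ω

V = W/A (potential = power per current),
    = kg·m²·s⁻³·A⁻¹.
Combining: A⁻¹·V = A⁻¹ · (kg·m²·s⁻³·A⁻¹) = kg·m²·s⁻³·A⁻².
kg·m²·s⁻³·A⁻² is the base-SI form of the ohm.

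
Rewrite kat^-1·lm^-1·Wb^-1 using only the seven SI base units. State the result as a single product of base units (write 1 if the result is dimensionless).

kg⁻¹·m⁻²·s³·A·mol⁻¹·cd⁻¹

kat = mol/s = s⁻¹·mol (catalytic activity).
So kat⁻¹ = s·mol⁻¹.
lm = cd·sr = cd (luminous flux; sr is dimensionless).
So lm⁻¹ = cd⁻¹.
Wb = V·s (flux: a volt is a weber per second),
    = kg·m²·s⁻²·A⁻¹.
So Wb⁻¹ = kg⁻¹·m⁻²·s²·A.
Combining: kat⁻¹·lm⁻¹·Wb⁻¹ = (s·mol⁻¹) · cd⁻¹ · (kg⁻¹·m⁻²·s²·A) = kg⁻¹·m⁻²·s³·A·mol⁻¹·cd⁻¹.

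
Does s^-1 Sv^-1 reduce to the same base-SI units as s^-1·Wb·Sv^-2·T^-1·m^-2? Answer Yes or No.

Left side:
  Sv = m²·s⁻².
  So Sv⁻¹ = m⁻²·s².
  Combining: s⁻¹·Sv⁻¹ = s⁻¹ · (m⁻²·s²) = m⁻²·s.
Right side:
  Wb = kg·m²·s⁻²·A⁻¹.
  Sv = m²·s⁻².
  So Sv⁻² = m⁻⁴·s⁴.
  T = kg·s⁻²·A⁻¹.
  So T⁻¹ = kg⁻¹·s²·A.
  Combining: s⁻¹·Wb·Sv⁻²·T⁻¹·m⁻² = s⁻¹ · (kg·m²·s⁻²·A⁻¹) · (m⁻⁴·s⁴) · (kg⁻¹·s²·A) · m⁻² = m⁻⁴·s³.
Left is m⁻²·s; right is m⁻⁴·s³ — different.

No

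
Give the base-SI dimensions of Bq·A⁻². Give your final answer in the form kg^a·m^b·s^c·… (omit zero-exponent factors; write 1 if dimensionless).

Bq = 1/s = s⁻¹ (activity is decays per second).
Combining: Bq·A⁻² = s⁻¹ · A⁻² = s⁻¹·A⁻².

s⁻¹·A⁻²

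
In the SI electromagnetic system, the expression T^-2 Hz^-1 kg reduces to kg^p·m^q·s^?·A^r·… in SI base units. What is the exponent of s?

5

T = Wb/m² (flux density = flux per area),
    = kg·s⁻²·A⁻¹.
So T⁻² = kg⁻²·s⁴·A².
Hz = 1/s = s⁻¹ (frequency is cycles per second).
So Hz⁻¹ = s.
Combining: T⁻²·Hz⁻¹·kg = (kg⁻²·s⁴·A²) · s · kg = kg⁻¹·s⁵·A².
The exponent of s is 5.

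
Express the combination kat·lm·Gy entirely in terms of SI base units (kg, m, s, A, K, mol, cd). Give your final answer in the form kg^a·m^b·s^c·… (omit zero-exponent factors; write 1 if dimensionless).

m²·s⁻³·mol·cd

kat = mol/s = s⁻¹·mol (catalytic activity).
lm = cd·sr = cd (luminous flux; sr is dimensionless).
Gy = J/kg (absorbed dose = energy per mass),
    = m²·s⁻².
Combining: kat·lm·Gy = (s⁻¹·mol) · cd · (m²·s⁻²) = m²·s⁻³·mol·cd.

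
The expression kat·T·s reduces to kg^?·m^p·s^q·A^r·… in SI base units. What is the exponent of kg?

kat = s⁻¹·mol.
T = kg·s⁻²·A⁻¹.
Combining: kat·T·s = (s⁻¹·mol) · (kg·s⁻²·A⁻¹) · s = kg·s⁻²·A⁻¹·mol.
The exponent of kg is 1.

1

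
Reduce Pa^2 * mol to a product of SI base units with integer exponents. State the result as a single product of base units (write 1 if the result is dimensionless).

kg²·m⁻²·s⁻⁴·mol

Pa = N/m² (pressure = force per area),
    = kg·m⁻¹·s⁻².
So Pa² = kg²·m⁻²·s⁻⁴.
Combining: Pa²·mol = (kg²·m⁻²·s⁻⁴) · mol = kg²·m⁻²·s⁻⁴·mol.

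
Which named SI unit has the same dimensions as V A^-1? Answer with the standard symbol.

Ω

V = W/A (potential = power per current),
    = kg·m²·s⁻³·A⁻¹.
Combining: V·A⁻¹ = (kg·m²·s⁻³·A⁻¹) · A⁻¹ = kg·m²·s⁻³·A⁻².
kg·m²·s⁻³·A⁻² is the base-SI form of the ohm.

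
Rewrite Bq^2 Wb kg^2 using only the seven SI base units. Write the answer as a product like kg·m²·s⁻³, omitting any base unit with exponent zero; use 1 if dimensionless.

kg³·m²·s⁻⁴·A⁻¹

Bq = s⁻¹.
So Bq² = s⁻².
Wb = kg·m²·s⁻²·A⁻¹.
Combining: Bq²·Wb·kg² = s⁻² · (kg·m²·s⁻²·A⁻¹) · kg² = kg³·m²·s⁻⁴·A⁻¹.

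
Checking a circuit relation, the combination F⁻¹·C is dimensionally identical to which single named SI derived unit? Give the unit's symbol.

V

F = kg⁻¹·m⁻²·s⁴·A².
So F⁻¹ = kg·m²·s⁻⁴·A⁻².
C = s·A.
Combining: F⁻¹·C = (kg·m²·s⁻⁴·A⁻²) · (s·A) = kg·m²·s⁻³·A⁻¹.
kg·m²·s⁻³·A⁻¹ is the base-SI form of the volt.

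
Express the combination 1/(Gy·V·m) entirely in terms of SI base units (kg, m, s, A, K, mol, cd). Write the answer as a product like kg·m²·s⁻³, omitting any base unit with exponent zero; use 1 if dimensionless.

kg⁻¹·m⁻⁵·s⁵·A

Gy = J/kg (absorbed dose = energy per mass),
    = m²·s⁻².
So Gy⁻¹ = m⁻²·s².
V = W/A (potential = power per current),
    = kg·m²·s⁻³·A⁻¹.
So V⁻¹ = kg⁻¹·m⁻²·s³·A.
Combining: Gy⁻¹·V⁻¹·m⁻¹ = (m⁻²·s²) · (kg⁻¹·m⁻²·s³·A) · m⁻¹ = kg⁻¹·m⁻⁵·s⁵·A.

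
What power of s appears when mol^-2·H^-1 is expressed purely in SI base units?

2

H = Wb/A (inductance = flux per current),
    = kg·m²·s⁻²·A⁻².
So H⁻¹ = kg⁻¹·m⁻²·s²·A².
Combining: mol⁻²·H⁻¹ = mol⁻² · (kg⁻¹·m⁻²·s²·A²) = kg⁻¹·m⁻²·s²·A²·mol⁻².
The exponent of s is 2.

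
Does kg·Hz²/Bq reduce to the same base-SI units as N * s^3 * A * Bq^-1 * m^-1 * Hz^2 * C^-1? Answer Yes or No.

Left side:
  Bq = s⁻¹.
  So Bq⁻¹ = s.
  Hz = s⁻¹.
  So Hz² = s⁻².
  Combining: kg·Bq⁻¹·Hz² = kg · s · s⁻² = kg·s⁻¹.
Right side:
  N = kg·m·s⁻².
  Bq = s⁻¹.
  So Bq⁻¹ = s.
  Hz = s⁻¹.
  So Hz² = s⁻².
  C = s·A.
  So C⁻¹ = s⁻¹·A⁻¹.
  Combining: N·s³·A·Bq⁻¹·m⁻¹·Hz²·C⁻¹ = (kg·m·s⁻²) · s³ · A · s · m⁻¹ · s⁻² · (s⁻¹·A⁻¹) = kg·s⁻¹.
Both reduce to kg·s⁻¹.

Yes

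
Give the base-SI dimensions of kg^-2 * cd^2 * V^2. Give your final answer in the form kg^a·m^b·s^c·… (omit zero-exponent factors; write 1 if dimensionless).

m⁴·s⁻⁶·A⁻²·cd²

V = W/A (potential = power per current),
    = kg·m²·s⁻³·A⁻¹.
So V² = kg²·m⁴·s⁻⁶·A⁻².
Combining: kg⁻²·cd²·V² = kg⁻² · cd² · (kg²·m⁴·s⁻⁶·A⁻²) = m⁴·s⁻⁶·A⁻²·cd².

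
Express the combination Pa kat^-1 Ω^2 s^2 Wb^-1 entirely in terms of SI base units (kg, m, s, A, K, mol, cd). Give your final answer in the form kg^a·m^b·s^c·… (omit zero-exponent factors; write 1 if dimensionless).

kg²·m·s⁻³·A⁻³·mol⁻¹

Pa = kg·m⁻¹·s⁻².
kat = s⁻¹·mol.
So kat⁻¹ = s·mol⁻¹.
Ω = kg·m²·s⁻³·A⁻².
So Ω² = kg²·m⁴·s⁻⁶·A⁻⁴.
Wb = kg·m²·s⁻²·A⁻¹.
So Wb⁻¹ = kg⁻¹·m⁻²·s²·A.
Combining: Pa·kat⁻¹·Ω²·s²·Wb⁻¹ = (kg·m⁻¹·s⁻²) · (s·mol⁻¹) · (kg²·m⁴·s⁻⁶·A⁻⁴) · s² · (kg⁻¹·m⁻²·s²·A) = kg²·m·s⁻³·A⁻³·mol⁻¹.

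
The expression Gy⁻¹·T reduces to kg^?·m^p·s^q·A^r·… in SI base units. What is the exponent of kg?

1

Gy = m²·s⁻².
So Gy⁻¹ = m⁻²·s².
T = kg·s⁻²·A⁻¹.
Combining: Gy⁻¹·T = (m⁻²·s²) · (kg·s⁻²·A⁻¹) = kg·m⁻²·A⁻¹.
The exponent of kg is 1.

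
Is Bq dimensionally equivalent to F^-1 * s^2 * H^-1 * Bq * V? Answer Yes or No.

No

Left side:
  Bq = s⁻¹.
Right side:
  F = C/V (capacitance = charge per voltage),
      = A·s/(kg·m²·s⁻³·A⁻¹) (substituting C and V),
      = kg⁻¹·m⁻²·s⁴·A².
  So F⁻¹ = kg·m²·s⁻⁴·A⁻².
  H = Wb/A (inductance = flux per current),
      = kg·m²·s⁻²·A⁻².
  So H⁻¹ = kg⁻¹·m⁻²·s²·A².
  Bq = 1/s = s⁻¹ (activity is decays per second).
  V = W/A (potential = power per current),
      = kg·m²·s⁻³·A⁻¹.
  Combining: F⁻¹·s²·H⁻¹·Bq·V = (kg·m²·s⁻⁴·A⁻²) · s² · (kg⁻¹·m⁻²·s²·A²) · s⁻¹ · (kg·m²·s⁻³·A⁻¹) = kg·m²·s⁻⁴·A⁻¹.
Left is s⁻¹; right is kg·m²·s⁻⁴·A⁻¹ — different.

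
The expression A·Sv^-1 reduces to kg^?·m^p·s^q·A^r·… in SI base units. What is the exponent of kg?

Sv = m²·s⁻².
So Sv⁻¹ = m⁻²·s².
Combining: A·Sv⁻¹ = A · (m⁻²·s²) = m⁻²·s²·A.
The exponent of kg is 0.

0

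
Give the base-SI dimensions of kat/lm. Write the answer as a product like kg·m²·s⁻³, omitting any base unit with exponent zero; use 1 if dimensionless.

kat = s⁻¹·mol.
lm = cd.
So lm⁻¹ = cd⁻¹.
Combining: kat·lm⁻¹ = (s⁻¹·mol) · cd⁻¹ = s⁻¹·mol·cd⁻¹.

s⁻¹·mol·cd⁻¹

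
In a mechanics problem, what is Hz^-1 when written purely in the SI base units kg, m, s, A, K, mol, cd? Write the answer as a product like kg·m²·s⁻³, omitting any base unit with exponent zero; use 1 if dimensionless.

Hz = s⁻¹.
So Hz⁻¹ = s.

s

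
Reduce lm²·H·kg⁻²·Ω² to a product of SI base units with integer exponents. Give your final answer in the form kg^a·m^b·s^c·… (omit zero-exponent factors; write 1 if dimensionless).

kg·m⁶·s⁻⁸·A⁻⁶·cd²

lm = cd·sr = cd (luminous flux; sr is dimensionless).
So lm² = cd².
H = Wb/A (inductance = flux per current),
    = kg·m²·s⁻²·A⁻².
Ω = V/A (resistance = voltage per current),
    = kg·m²·s⁻³·A⁻².
So Ω² = kg²·m⁴·s⁻⁶·A⁻⁴.
Combining: lm²·H·kg⁻²·Ω² = cd² · (kg·m²·s⁻²·A⁻²) · kg⁻² · (kg²·m⁴·s⁻⁶·A⁻⁴) = kg·m⁶·s⁻⁸·A⁻⁶·cd².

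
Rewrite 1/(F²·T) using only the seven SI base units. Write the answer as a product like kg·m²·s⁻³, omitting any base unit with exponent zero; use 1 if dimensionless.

kg·m⁴·s⁻⁶·A⁻³

F = C/V (capacitance = charge per voltage),
    = A·s/(kg·m²·s⁻³·A⁻¹) (substituting C and V),
    = kg⁻¹·m⁻²·s⁴·A².
So F⁻² = kg²·m⁴·s⁻⁸·A⁻⁴.
T = Wb/m² (flux density = flux per area),
    = kg·s⁻²·A⁻¹.
So T⁻¹ = kg⁻¹·s²·A.
Combining: F⁻²·T⁻¹ = (kg²·m⁴·s⁻⁸·A⁻⁴) · (kg⁻¹·s²·A) = kg·m⁴·s⁻⁶·A⁻³.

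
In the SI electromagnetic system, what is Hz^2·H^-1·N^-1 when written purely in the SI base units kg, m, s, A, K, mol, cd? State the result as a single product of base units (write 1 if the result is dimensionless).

Hz = 1/s = s⁻¹ (frequency is cycles per second).
So Hz² = s⁻².
H = Wb/A (inductance = flux per current),
    = kg·m²·s⁻²·A⁻².
So H⁻¹ = kg⁻¹·m⁻²·s²·A².
N = kg·m/s² = kg·m·s⁻² (force = mass × acceleration).
So N⁻¹ = kg⁻¹·m⁻¹·s².
Combining: Hz²·H⁻¹·N⁻¹ = s⁻² · (kg⁻¹·m⁻²·s²·A²) · (kg⁻¹·m⁻¹·s²) = kg⁻²·m⁻³·s²·A².

kg⁻²·m⁻³·s²·A²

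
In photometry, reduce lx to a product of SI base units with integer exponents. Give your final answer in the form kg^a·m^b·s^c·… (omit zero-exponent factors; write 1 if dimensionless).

lx = m⁻²·cd.

m⁻²·cd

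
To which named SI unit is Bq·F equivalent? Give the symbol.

Bq = s⁻¹.
F = kg⁻¹·m⁻²·s⁴·A².
Combining: Bq·F = s⁻¹ · (kg⁻¹·m⁻²·s⁴·A²) = kg⁻¹·m⁻²·s³·A².
kg⁻¹·m⁻²·s³·A² is the base-SI form of the siemens.

S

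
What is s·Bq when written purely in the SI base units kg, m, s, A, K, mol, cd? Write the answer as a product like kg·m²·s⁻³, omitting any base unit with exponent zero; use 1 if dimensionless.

1

Bq = s⁻¹.
Combining: s·Bq = s · s⁻¹ = 1.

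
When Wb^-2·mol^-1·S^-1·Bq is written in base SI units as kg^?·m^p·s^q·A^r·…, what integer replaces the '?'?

Wb = V·s (flux: a volt is a weber per second),
    = kg·m²·s⁻²·A⁻¹.
So Wb⁻² = kg⁻²·m⁻⁴·s⁴·A².
S = 1/Ω (conductance is reciprocal resistance),
    = kg⁻¹·m⁻²·s³·A².
So S⁻¹ = kg·m²·s⁻³·A⁻².
Bq = 1/s = s⁻¹ (activity is decays per second).
Combining: Wb⁻²·mol⁻¹·S⁻¹·Bq = (kg⁻²·m⁻⁴·s⁴·A²) · mol⁻¹ · (kg·m²·s⁻³·A⁻²) · s⁻¹ = kg⁻¹·m⁻²·mol⁻¹.
The exponent of kg is -1.

-1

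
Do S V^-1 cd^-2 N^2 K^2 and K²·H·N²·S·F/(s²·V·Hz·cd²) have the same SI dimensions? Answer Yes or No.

No

Left side:
  S = kg⁻¹·m⁻²·s³·A².
  V = kg·m²·s⁻³·A⁻¹.
  So V⁻¹ = kg⁻¹·m⁻²·s³·A.
  N = kg·m·s⁻².
  So N² = kg²·m²·s⁻⁴.
  Combining: S·V⁻¹·cd⁻²·N²·K² = (kg⁻¹·m⁻²·s³·A²) · (kg⁻¹·m⁻²·s³·A) · cd⁻² · (kg²·m²·s⁻⁴) · K² = m⁻²·s²·A³·K²·cd⁻².
Right side:
  V = W/A (potential = power per current),
      = kg·m²·s⁻³·A⁻¹.
  So V⁻¹ = kg⁻¹·m⁻²·s³·A.
  H = Wb/A (inductance = flux per current),
      = kg·m²·s⁻²·A⁻².
  N = kg·m/s² = kg·m·s⁻² (force = mass × acceleration).
  So N² = kg²·m²·s⁻⁴.
  Hz = 1/s = s⁻¹ (frequency is cycles per second).
  So Hz⁻¹ = s.
  S = 1/Ω (conductance is reciprocal resistance),
      = kg⁻¹·m⁻²·s³·A².
  F = C/V (capacitance = charge per voltage),
      = A·s/(kg·m²·s⁻³·A⁻¹) (substituting C and V),
      = kg⁻¹·m⁻²·s⁴·A².
  Combining: K²·s⁻²·V⁻¹·H·N²·Hz⁻¹·S·F·cd⁻² = K² · s⁻² · (kg⁻¹·m⁻²·s³·A) · (kg·m²·s⁻²·A⁻²) · (kg²·m²·s⁻⁴) · s · (kg⁻¹·m⁻²·s³·A²) · (kg⁻¹·m⁻²·s⁴·A²) · cd⁻² = m⁻²·s³·A³·K²·cd⁻².
Left is m⁻²·s²·A³·K²·cd⁻²; right is m⁻²·s³·A³·K²·cd⁻² — different.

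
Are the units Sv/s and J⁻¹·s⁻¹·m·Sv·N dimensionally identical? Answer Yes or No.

Left side:
  Sv = J/kg (equivalent dose = energy per mass),
      = m²·s⁻².
  Combining: s⁻¹·Sv = s⁻¹ · (m²·s⁻²) = m²·s⁻³.
Right side:
  J = kg·m²·s⁻².
  So J⁻¹ = kg⁻¹·m⁻²·s².
  Sv = m²·s⁻².
  N = kg·m·s⁻².
  Combining: J⁻¹·s⁻¹·m·Sv·N = (kg⁻¹·m⁻²·s²) · s⁻¹ · m · (m²·s⁻²) · (kg·m·s⁻²) = m²·s⁻³.
Both reduce to m²·s⁻³.

Yes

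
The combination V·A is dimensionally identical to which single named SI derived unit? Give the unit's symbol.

W

V = kg·m²·s⁻³·A⁻¹.
Combining: V·A = (kg·m²·s⁻³·A⁻¹) · A = kg·m²·s⁻³.
kg·m²·s⁻³ is the base-SI form of the watt.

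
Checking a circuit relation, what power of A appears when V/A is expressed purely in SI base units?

V = kg·m²·s⁻³·A⁻¹.
Combining: V·A⁻¹ = (kg·m²·s⁻³·A⁻¹) · A⁻¹ = kg·m²·s⁻³·A⁻².
The exponent of A is -2.

-2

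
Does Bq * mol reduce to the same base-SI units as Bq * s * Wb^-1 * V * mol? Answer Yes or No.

Left side:
  Bq = 1/s = s⁻¹ (activity is decays per second).
  Combining: Bq·mol = s⁻¹ · mol = s⁻¹·mol.
Right side:
  Bq = 1/s = s⁻¹ (activity is decays per second).
  Wb = V·s (flux: a volt is a weber per second),
      = kg·m²·s⁻²·A⁻¹.
  So Wb⁻¹ = kg⁻¹·m⁻²·s²·A.
  V = W/A (potential = power per current),
      = kg·m²·s⁻³·A⁻¹.
  Combining: Bq·s·Wb⁻¹·V·mol = s⁻¹ · s · (kg⁻¹·m⁻²·s²·A) · (kg·m²·s⁻³·A⁻¹) · mol = s⁻¹·mol.
Both reduce to s⁻¹·mol.

Yes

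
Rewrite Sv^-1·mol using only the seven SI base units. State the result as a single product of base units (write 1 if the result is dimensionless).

m⁻²·s²·mol

Sv = m²·s⁻².
So Sv⁻¹ = m⁻²·s².
Combining: Sv⁻¹·mol = (m⁻²·s²) · mol = m⁻²·s²·mol.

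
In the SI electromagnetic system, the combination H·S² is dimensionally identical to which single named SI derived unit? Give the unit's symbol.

F

H = Wb/A (inductance = flux per current),
    = kg·m²·s⁻²·A⁻².
S = 1/Ω (conductance is reciprocal resistance),
    = kg⁻¹·m⁻²·s³·A².
So S² = kg⁻²·m⁻⁴·s⁶·A⁴.
Combining: H·S² = (kg·m²·s⁻²·A⁻²) · (kg⁻²·m⁻⁴·s⁶·A⁴) = kg⁻¹·m⁻²·s⁴·A².
kg⁻¹·m⁻²·s⁴·A² is the base-SI form of the farad.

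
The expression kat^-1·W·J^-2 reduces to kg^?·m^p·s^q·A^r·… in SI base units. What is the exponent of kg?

kat = s⁻¹·mol.
So kat⁻¹ = s·mol⁻¹.
W = kg·m²·s⁻³.
J = kg·m²·s⁻².
So J⁻² = kg⁻²·m⁻⁴·s⁴.
Combining: kat⁻¹·W·J⁻² = (s·mol⁻¹) · (kg·m²·s⁻³) · (kg⁻²·m⁻⁴·s⁴) = kg⁻¹·m⁻²·s²·mol⁻¹.
The exponent of kg is -1.

-1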